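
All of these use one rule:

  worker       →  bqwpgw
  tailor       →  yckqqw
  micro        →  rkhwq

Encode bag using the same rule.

gcl

Vowels shift forward by 2 and consonants shift forward by 5.
For bag: b(cons)+5=g, a(vowel)+2=c, g(cons)+5=l.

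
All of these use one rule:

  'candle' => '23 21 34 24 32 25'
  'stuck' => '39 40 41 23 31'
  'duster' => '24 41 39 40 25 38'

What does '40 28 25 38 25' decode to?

there

c is letter #3 and maps to 23: an offset of 20. Letters become their 1-based position plus 20 (so a→21, b→22, …).
Undoing it on 40 28 25 38 25: 40→(40−20)÷1=20=t, 28→(28−20)÷1=8=h, 25→(25−20)÷1=5=e, 38→(38−20)÷1=18=r, 25→(25−20)÷1=5=e.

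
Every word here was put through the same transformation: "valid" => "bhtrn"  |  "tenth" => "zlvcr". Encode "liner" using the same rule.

rpvnb

In valid: v→b is +6, a→h is +7, l→t is +8, i→r is +9 — the shift increases by 1 each position. Letter i (0-indexed) is shifted by i+6, so successive shifts are 6, 7, 8, ….
Applying it to liner: l+6=r, i+7=p, n+8=v, e+9=n, r+10=b.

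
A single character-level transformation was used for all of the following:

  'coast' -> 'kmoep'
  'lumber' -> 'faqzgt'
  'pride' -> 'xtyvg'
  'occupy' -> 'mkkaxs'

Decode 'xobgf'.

panel

c(2)→k(10) and o(14)→m(12) fit y≡11x+14 (mod 26); the inverse of 11 mod 26 is 19. Each letter's alphabet position (a=0..z=25) is mapped through 11·x+14 mod 26 — an affine cipher.
Reversing it on xobgf: x(23)→19·(23−14)≡15=p; o(14)→19·(14−14)≡0=a; b(1)→19·(1−14)≡13=n; g(6)→19·(6−14)≡4=e; f(5)→19·(5−14)≡11=l (all mod 26).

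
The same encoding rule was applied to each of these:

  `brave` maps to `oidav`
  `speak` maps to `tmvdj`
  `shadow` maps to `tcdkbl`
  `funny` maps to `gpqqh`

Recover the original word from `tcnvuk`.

Each letter's alphabet position (a=0..z=25) is mapped through 11·x+3 mod 26 — an affine cipher.
Reversing it on tcnvuk: t(19)→19·(19−3)≡18=s; c(2)→19·(2−3)≡7=h; n(13)→19·(13−3)≡8=i; v(21)→19·(21−3)≡4=e; u(20)→19·(20−3)≡11=l; k(10)→19·(10−3)≡3=d (all mod 26).

shield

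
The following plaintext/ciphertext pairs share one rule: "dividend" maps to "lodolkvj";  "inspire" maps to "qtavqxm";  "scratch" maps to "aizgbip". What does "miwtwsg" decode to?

Shifts by position in dividend: pos 0: d→l (+8), pos 1: i→o (+6), pos 2: v→d (+8), pos 3: i→o (+6) — repeating every 2. It's a Vigenère-style cipher with numeric key [8,6]: position i shifts by key[i mod 2].
Reversing it on miwtwsg: m−8=e, i−6=c, w−8=o, t−6=n, w−8=o, s−6=m, g−8=y.

economy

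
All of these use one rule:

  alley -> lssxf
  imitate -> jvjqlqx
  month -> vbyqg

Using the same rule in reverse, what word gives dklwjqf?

a(0)→l(11) and l(11)→s(18) fit y≡3x+11 (mod 26); the inverse of 3 mod 26 is 9. Each letter's alphabet position (a=0..z=25) is mapped through 3·x+11 mod 26 — an affine cipher.
Reversing it on dklwjqf: d(3)→9·(3−11)≡6=g; k(10)→9·(10−11)≡17=r; l(11)→9·(11−11)≡0=a; w(22)→9·(22−11)≡21=v; j(9)→9·(9−11)≡8=i; q(16)→9·(16−11)≡19=t; f(5)→9·(5−11)≡24=y (all mod 26).

gravity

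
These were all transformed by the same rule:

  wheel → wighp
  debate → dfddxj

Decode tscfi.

trace

The shift increases by 1 at each position, starting from +0: 0, 1, 2, ….
Decoding tscfi: t−0=t, s−1=r, c−2=a, f−3=c, i−4=e.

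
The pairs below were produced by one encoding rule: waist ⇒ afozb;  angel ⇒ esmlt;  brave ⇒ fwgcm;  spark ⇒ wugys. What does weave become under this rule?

ajgcm

Each letter shifts forward by (position + 4), i.e. 4, 5, 6, … — the shift grows by one for each successive letter.
On weave: w+4=a, e+5=j, a+6=g, v+7=c, e+8=m.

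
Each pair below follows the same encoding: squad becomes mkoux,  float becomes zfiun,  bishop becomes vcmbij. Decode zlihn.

front

Each letter is shifted forward by 20 in the alphabet (a Caesar shift of +20).
Reversing it on zlihn: z−20=f, l−20=r, i−20=o, h−20=n, n−20=t.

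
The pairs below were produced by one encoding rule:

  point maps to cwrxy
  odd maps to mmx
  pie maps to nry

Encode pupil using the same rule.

The output letters match the input read backwards, each shifted +9: point reversed is tniop. The word is reversed, then every letter is shifted forward by 9.
For pupil: reverse → lipup; then shift: l+9=u, i+9=r, p+9=y, u+9=d, p+9=y.

urydy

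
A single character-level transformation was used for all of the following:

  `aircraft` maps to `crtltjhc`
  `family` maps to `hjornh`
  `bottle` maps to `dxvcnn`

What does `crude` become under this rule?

eawmg

Shifts by position in aircraft: pos 0: a→c (+2), pos 1: i→r (+9), pos 2: r→t (+2), pos 3: c→l (+9) — repeating every 2. The shifts repeat in a cycle of length 2: positions 0,1,… shift by +2, +9, then the pattern repeats.
Applying it to crude: c+2=e, r+9=a, u+2=w, d+9=m, e+2=g.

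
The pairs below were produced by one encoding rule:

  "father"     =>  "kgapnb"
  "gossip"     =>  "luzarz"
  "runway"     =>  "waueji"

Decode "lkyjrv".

gerbil

In father: f→k is +5, a→g is +6, t→a is +7, h→p is +8 — the shift increases by 1 each position. Each letter shifts forward by (position + 5), i.e. 5, 6, 7, … — the shift grows by one for each successive letter.
Undoing it on lkyjrv: l−5=g, k−6=e, y−7=r, j−8=b, r−9=i, v−10=l.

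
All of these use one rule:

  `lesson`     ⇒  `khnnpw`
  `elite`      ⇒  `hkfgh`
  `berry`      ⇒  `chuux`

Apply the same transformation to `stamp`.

l(11)→k(10) and e(4)→h(7) fit y≡19x+9 (mod 26); the inverse of 19 mod 26 is 11. Each letter's alphabet position (a=0..z=25) is mapped through 19·x+9 mod 26 — an affine cipher.
On stamp: s(18)→19·18+9≡13=n; t(19)→19·19+9≡6=g; a(0)→19·0+9≡9=j; m(12)→19·12+9≡3=d; p(15)→19·15+9≡8=i (all mod 26).

ngjdi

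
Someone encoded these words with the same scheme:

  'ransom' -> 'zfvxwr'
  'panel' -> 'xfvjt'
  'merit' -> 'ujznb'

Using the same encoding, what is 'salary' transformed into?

aftfzd

It's a Vigenère-style cipher with numeric key [8,5]: position i shifts by key[i mod 2].
On salary: s+8=a, a+5=f, l+8=t, a+5=f, r+8=z, y+5=d.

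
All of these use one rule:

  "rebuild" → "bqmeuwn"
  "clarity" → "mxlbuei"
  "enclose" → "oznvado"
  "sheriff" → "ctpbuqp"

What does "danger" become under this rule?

nmyqqc

Shifts by position in rebuild: pos 0: r→b (+10), pos 1: e→q (+12), pos 2: b→m (+11), pos 3: u→e (+10), pos 4: i→u (+12), pos 5: l→w (+11) — repeating every 3. The shifts repeat in a cycle of length 3: positions 0,1,… shift by +10, +12, +11, then the pattern repeats.
Applying it to danger: d+10=n, a+12=m, n+11=y, g+10=q, e+12=q, r+11=c.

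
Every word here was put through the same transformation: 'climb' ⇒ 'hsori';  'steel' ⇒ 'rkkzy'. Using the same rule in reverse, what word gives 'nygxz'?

Read the word backwards and shift each letter +6.
Reversing it on nygxz: shift back: n−6=h, y−6=s, g−6=a, x−6=r, z−6=t → hsart; then reverse → trash.

trash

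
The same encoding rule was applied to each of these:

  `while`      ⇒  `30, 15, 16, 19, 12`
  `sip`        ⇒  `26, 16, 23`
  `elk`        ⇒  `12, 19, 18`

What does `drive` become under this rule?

11, 25, 16, 29, 12

w is letter #23 and maps to 30: an offset of 7. The number is (letter's place in the alphabet, a=1) + 7.
Applying it to drive: d=4→11, r=18→25, i=9→16, v=22→29, e=5→12.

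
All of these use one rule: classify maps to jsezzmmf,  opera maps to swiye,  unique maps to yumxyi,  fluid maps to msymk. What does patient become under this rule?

weamiua

The rule splits by letter class: vowels +4, consonants +7.
On patient: p(cons)+7=w, a(vowel)+4=e, t(cons)+7=a, i(vowel)+4=m, e(vowel)+4=i, n(cons)+7=u, t(cons)+7=a.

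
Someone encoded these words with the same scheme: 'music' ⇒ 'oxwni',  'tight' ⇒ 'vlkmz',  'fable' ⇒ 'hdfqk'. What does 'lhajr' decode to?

In music: m→o is +2, u→x is +3, s→w is +4, i→n is +5 — the shift increases by 1 each position. Each letter shifts forward by (position + 2), i.e. 2, 3, 4, … — the shift grows by one for each successive letter.
Undoing it on lhajr: l−2=j, h−3=e, a−4=w, j−5=e, r−6=l.

jewel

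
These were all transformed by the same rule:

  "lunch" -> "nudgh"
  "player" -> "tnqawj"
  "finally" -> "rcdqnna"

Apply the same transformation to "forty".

ryjza

Each letter's alphabet position (a=0..z=25) is mapped through 21·x+16 mod 26 — an affine cipher.
For forty: f(5)→21·5+16≡17=r; o(14)→21·14+16≡24=y; r(17)→21·17+16≡9=j; t(19)→21·19+16≡25=z; y(24)→21·24+16≡0=a (all mod 26).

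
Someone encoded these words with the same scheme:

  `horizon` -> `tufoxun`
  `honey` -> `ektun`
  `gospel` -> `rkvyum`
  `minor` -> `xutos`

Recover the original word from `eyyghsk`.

embassy

The word is reversed, then every letter is shifted forward by 6.
Reversing it on eyyghsk: shift back: e−6=y, y−6=s, y−6=s, g−6=a, h−6=b, s−6=m, k−6=e → yssabme; then reverse → embassy.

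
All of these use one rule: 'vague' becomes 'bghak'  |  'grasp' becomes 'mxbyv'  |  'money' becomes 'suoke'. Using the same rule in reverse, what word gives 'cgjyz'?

waist

A repeating key of period 3 is used — shifts +6, +6, +1 over and over.
Reversing it on cgjyz: c−6=w, g−6=a, j−1=i, y−6=s, z−6=t.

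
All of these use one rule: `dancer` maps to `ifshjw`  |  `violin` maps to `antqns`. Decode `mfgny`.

Compare letters: d→i is +5, a→f is +5, n→s is +5 — a constant shift. This is a Caesar cipher with shift 5.
Reversing it on mfgny: m−5=h, f−5=a, g−5=b, n−5=i, y−5=t.

habit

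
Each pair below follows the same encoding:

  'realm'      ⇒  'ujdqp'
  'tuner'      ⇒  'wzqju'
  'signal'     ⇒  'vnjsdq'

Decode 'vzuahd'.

Shifts by position in realm: pos 0: r→u (+3), pos 1: e→j (+5), pos 2: a→d (+3), pos 3: l→q (+5) — repeating every 2. The shifts repeat in a cycle of length 2: positions 0,1,… shift by +3, +5, then the pattern repeats.
Decoding vzuahd: v−3=s, z−5=u, u−3=r, a−5=v, h−3=e, d−5=y.

survey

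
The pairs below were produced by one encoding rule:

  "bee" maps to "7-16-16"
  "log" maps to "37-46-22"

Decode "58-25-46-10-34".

b(#2)→7 and e(#5)→16: differences scale by 3, so n = 3·pos + 1. With a=1..z=26, the number is 3·pos + 1.
Decoding 58-25-46-10-34: 58→(58−1)÷3=19=s, 25→(25−1)÷3=8=h, 46→(46−1)÷3=15=o, 10→(10−1)÷3=3=c, 34→(34−1)÷3=11=k.

shock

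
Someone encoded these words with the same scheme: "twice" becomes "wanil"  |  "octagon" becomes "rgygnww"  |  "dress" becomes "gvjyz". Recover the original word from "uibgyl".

reward

Letter i (0-indexed) is shifted by i+3, so successive shifts are 3, 4, 5, ….
Reversing it on uibgyl: u−3=r, i−4=e, b−5=w, g−6=a, y−7=r, l−8=d.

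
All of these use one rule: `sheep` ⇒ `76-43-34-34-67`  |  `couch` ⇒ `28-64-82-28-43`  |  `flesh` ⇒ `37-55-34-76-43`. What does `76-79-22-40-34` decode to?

s(#19)→76 and h(#8)→43: differences scale by 3, so n = 3·pos + 19. Each letter becomes 3×(its alphabet position, a=1..z=26) + 19.
Undoing it on 76-79-22-40-34: 76→(76−19)÷3=19=s, 79→(79−19)÷3=20=t, 22→(22−19)÷3=1=a, 40→(40−19)÷3=7=g, 34→(34−19)÷3=5=e.

stage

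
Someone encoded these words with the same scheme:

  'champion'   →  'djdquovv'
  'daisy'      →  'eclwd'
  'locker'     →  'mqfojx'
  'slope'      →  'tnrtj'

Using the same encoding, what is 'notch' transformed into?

The shift increases by 1 at each position, starting from +1: 1, 2, 3, ….
Applying it to notch: n+1=o, o+2=q, t+3=w, c+4=g, h+5=m.

oqwgm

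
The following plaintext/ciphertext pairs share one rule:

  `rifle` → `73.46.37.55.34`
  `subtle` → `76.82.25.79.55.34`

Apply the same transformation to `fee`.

37.34.34

The formula is n = 3×(alphabet index, a=1) + 19.
On fee: f=6→37, e=5→34, e=5→34.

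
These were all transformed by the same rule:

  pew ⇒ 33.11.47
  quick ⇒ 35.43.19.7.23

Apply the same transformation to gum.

15.43.27

p(#16)→33 and e(#5)→11: differences scale by 2, so n = 2·pos + 1. With a=1..z=26, the number is 2·pos + 1.
On gum: g=7→15, u=21→43, m=13→27.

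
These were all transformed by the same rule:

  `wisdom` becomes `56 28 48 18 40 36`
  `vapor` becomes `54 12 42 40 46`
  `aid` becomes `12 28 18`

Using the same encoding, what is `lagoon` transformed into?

34 12 24 40 40 38

w(#23)→56 and i(#9)→28: differences scale by 2, so n = 2·pos + 10. Each letter becomes 2×(its alphabet position, a=1..z=26) + 10.
On lagoon: l=12→34, a=1→12, g=7→24, o=15→40, o=15→40, n=14→38.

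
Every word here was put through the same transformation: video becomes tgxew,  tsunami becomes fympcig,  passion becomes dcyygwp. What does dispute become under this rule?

v(21)→t(19) and i(8)→g(6) fit y≡7x+2 (mod 26); the inverse of 7 mod 26 is 15. Each letter's alphabet position (a=0..z=25) is mapped through 7·x+2 mod 26 — an affine cipher.
On dispute: d(3)→7·3+2≡23=x; i(8)→7·8+2≡6=g; s(18)→7·18+2≡24=y; p(15)→7·15+2≡3=d; u(20)→7·20+2≡12=m; t(19)→7·19+2≡5=f; e(4)→7·4+2≡4=e (all mod 26).

xgydmfe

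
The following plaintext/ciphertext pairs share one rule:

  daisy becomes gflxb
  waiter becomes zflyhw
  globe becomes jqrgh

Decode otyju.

lover

The shifts repeat in a cycle of length 2: positions 0,1,… shift by +3, +5, then the pattern repeats.
Decoding otyju: o−3=l, t−5=o, y−3=v, j−5=e, u−3=r.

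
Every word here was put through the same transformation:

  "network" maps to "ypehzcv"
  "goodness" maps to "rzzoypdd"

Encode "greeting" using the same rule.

Compare letters: n→y is +11, e→p is +11, t→e is +11 — a constant shift. This is a Caesar cipher with shift 11.
Applying it to greeting: g+11=r, r+11=c, e+11=p, e+11=p, t+11=e, i+11=t, n+11=y, g+11=r.

rcppetyr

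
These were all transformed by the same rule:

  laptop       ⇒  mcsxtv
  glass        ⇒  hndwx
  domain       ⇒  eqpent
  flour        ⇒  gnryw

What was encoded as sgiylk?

refuge

In laptop: l→m is +1, a→c is +2, p→s is +3, t→x is +4 — the shift increases by 1 each position. Each letter shifts forward by (position + 1), i.e. 1, 2, 3, … — the shift grows by one for each successive letter.
Undoing it on sgiylk: s−1=r, g−2=e, i−3=f, y−4=u, l−5=g, k−6=e.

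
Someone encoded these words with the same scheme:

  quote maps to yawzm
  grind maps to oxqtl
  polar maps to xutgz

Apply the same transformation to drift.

A repeating key of period 2 is used — shifts +8, +6 over and over.
Applying it to drift: d+8=l, r+6=x, i+8=q, f+6=l, t+8=b.

lxqlb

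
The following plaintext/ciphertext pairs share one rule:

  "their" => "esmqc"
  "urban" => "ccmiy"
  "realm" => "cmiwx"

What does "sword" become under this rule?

dhwco

The shift depends on letter class: consonant t→e is +11, but vowel e→m is +8. Two shifts are in play — +8 for a/e/i/o/u, +11 for every other letter.
On sword: s(cons)+11=d, w(cons)+11=h, o(vowel)+8=w, r(cons)+11=c, d(cons)+11=o.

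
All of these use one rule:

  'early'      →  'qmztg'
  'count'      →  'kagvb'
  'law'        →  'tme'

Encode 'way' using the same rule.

Two shifts are in play — +12 for a/e/i/o/u, +8 for every other letter.
On way: w(cons)+8=e, a(vowel)+12=m, y(cons)+8=g.

emg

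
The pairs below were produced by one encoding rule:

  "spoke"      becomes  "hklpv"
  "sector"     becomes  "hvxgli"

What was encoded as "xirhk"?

Letters are reflected about the middle of the alphabet (position → 25−position): Atbash.
Decoding xirhk: x↔c, i↔r, r↔i, h↔s, k↔p.

crisp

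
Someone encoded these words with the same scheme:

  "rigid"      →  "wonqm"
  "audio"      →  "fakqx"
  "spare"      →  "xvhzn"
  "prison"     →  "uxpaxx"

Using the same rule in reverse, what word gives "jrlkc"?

elect

Each letter shifts forward by (position + 5), i.e. 5, 6, 7, … — the shift grows by one for each successive letter.
Reversing it on jrlkc: j−5=e, r−6=l, l−7=e, k−8=c, c−9=t.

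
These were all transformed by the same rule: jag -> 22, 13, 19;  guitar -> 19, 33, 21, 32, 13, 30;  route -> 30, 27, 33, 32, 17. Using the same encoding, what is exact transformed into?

j is letter #10 and maps to 22: an offset of 12. The number is (letter's place in the alphabet, a=1) + 12.
Applying it to exact: e=5→17, x=24→36, a=1→13, c=3→15, t=20→32.

17, 36, 13, 15, 32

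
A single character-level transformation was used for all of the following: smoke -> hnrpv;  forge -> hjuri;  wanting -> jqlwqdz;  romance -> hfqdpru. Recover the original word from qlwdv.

The output letters match the input read backwards, each shifted +3: smoke reversed is ekoms. The word is reversed, then every letter is shifted forward by 3.
Reversing it on qlwdv: shift back: q−3=n, l−3=i, w−3=t, d−3=a, v−3=s → nitas; then reverse → satin.

satin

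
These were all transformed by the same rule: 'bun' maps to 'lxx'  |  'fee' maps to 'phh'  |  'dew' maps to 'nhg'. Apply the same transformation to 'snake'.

The shift depends on letter class: consonant b→l is +10, but vowel u→x is +3. Two shifts are in play — +3 for a/e/i/o/u, +10 for every other letter.
Applying it to snake: s(cons)+10=c, n(cons)+10=x, a(vowel)+3=d, k(cons)+10=u, e(vowel)+3=h.

cxduh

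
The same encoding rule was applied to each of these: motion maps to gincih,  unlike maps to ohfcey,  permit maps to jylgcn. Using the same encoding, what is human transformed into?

boguh

Compare letters: m→g is +20, o→i is +20, t→n is +20 — a constant shift. It's a constant shift of +20 (ROT20).
Applying it to human: h+20=b, u+20=o, m+20=g, a+20=u, n+20=h.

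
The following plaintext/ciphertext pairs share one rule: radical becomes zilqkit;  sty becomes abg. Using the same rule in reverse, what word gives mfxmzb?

expert

Compare letters: r→z is +8, a→i is +8, d→l is +8 — a constant shift. It's a constant shift of +8 (ROT8).
Undoing it on mfxmzb: m−8=e, f−8=x, x−8=p, m−8=e, z−8=r, b−8=t.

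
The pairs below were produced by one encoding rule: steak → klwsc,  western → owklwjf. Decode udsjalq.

clarity

This is a Caesar cipher with shift 18.
Decoding udsjalq: u−18=c, d−18=l, s−18=a, j−18=r, a−18=i, l−18=t, q−18=y.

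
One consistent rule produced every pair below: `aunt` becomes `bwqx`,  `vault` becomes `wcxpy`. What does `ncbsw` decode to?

Each letter shifts forward by (position + 1), i.e. 1, 2, 3, … — the shift grows by one for each successive letter.
Reversing it on ncbsw: n−1=m, c−2=a, b−3=y, s−4=o, w−5=r.

mayor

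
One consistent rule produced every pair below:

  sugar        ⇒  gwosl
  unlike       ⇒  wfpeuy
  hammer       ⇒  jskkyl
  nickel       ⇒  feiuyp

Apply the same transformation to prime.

vleky

s(18)→g(6) and u(20)→w(22) fit y≡21x+18 (mod 26); the inverse of 21 mod 26 is 5. Each letter's alphabet position (a=0..z=25) is mapped through 21·x+18 mod 26 — an affine cipher.
On prime: p(15)→21·15+18≡21=v; r(17)→21·17+18≡11=l; i(8)→21·8+18≡4=e; m(12)→21·12+18≡10=k; e(4)→21·4+18≡24=y (all mod 26).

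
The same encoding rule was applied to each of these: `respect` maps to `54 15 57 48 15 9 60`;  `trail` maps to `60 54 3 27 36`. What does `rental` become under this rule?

r(#18)→54 and e(#5)→15: differences scale by 3, so n = 3·pos + 0. The formula is n = 3×(alphabet index, a=1).
On rental: r=18→54, e=5→15, n=14→42, t=20→60, a=1→3, l=12→36.

54 15 42 60 3 36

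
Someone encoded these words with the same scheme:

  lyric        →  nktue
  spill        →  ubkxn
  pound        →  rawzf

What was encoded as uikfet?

switch

Shifts by position in lyric: pos 0: l→n (+2), pos 1: y→k (+12), pos 2: r→t (+2), pos 3: i→u (+12) — repeating every 2. A repeating key of period 2 is used — shifts +2, +12 over and over.
Decoding uikfet: u−2=s, i−12=w, k−2=i, f−12=t, e−2=c, t−12=h.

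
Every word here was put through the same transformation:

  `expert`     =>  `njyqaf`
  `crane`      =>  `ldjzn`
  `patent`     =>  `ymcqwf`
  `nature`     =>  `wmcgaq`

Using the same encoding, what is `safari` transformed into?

bmomau

Shifts by position in expert: pos 0: e→n (+9), pos 1: x→j (+12), pos 2: p→y (+9), pos 3: e→q (+12) — repeating every 2. The shifts repeat in a cycle of length 2: positions 0,1,… shift by +9, +12, then the pattern repeats.
Applying it to safari: s+9=b, a+12=m, f+9=o, a+12=m, r+9=a, i+12=u.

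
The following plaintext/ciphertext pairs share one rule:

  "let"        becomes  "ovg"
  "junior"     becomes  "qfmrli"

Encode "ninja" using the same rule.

Each pair mirrors across the alphabet (l↔o, e↔v, t↔g): positions sum to 25. This is the alphabet-reversal cipher (Atbash): a becomes z, b becomes y, etc.
For ninja: n↔m, i↔r, n↔m, j↔q, a↔z.

mrmqz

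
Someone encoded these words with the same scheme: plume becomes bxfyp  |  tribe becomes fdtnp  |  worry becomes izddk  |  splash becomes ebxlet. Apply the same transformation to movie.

yzhtp

The shift depends on letter class: consonant p→b is +12, but vowel u→f is +11. Vowels shift forward by 11 and consonants shift forward by 12.
On movie: m(cons)+12=y, o(vowel)+11=z, v(cons)+12=h, i(vowel)+11=t, e(vowel)+11=p.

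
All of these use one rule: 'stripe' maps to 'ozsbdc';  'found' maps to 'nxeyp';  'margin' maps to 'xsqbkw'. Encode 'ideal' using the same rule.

Two steps: reverse the string, then apply a Caesar shift of +10.
On ideal: reverse → laedi; then shift: l+10=v, a+10=k, e+10=o, d+10=n, i+10=s.

vkons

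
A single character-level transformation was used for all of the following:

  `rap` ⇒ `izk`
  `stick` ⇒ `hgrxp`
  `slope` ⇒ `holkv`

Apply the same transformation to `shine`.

hsrmv

Each pair mirrors across the alphabet (r↔i, a↔z, p↔k): positions sum to 25. This is the alphabet-reversal cipher (Atbash): a becomes z, b becomes y, etc.
For shine: s↔h, h↔s, i↔r, n↔m, e↔v.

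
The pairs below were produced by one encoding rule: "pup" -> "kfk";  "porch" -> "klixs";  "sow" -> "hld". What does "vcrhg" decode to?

exist

Each letter is replaced by its mirror in the alphabet: a↔z, b↔y, c↔x, and so on (the Atbash cipher).
Reversing it on vcrhg: v↔e, c↔x, r↔i, h↔s, g↔t.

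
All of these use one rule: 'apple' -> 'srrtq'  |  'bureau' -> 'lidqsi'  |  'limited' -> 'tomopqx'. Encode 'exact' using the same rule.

a(0)→s(18) and p(15)→r(17) fit y≡19x+18 (mod 26); the inverse of 19 mod 26 is 11. Treating letters as 0–25, the rule is x ↦ 19x + 18 (mod 26).
On exact: e(4)→19·4+18≡16=q; x(23)→19·23+18≡13=n; a(0)→19·0+18≡18=s; c(2)→19·2+18≡4=e; t(19)→19·19+18≡15=p (all mod 26).

qnsep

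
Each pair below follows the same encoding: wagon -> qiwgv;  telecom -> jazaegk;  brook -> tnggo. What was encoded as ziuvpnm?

laundry

This is an affine cipher: with a=0,…,z=25, each position x becomes (11x+8) mod 26.
Undoing it on ziuvpnm: z(25)→19·(25−8)≡11=l; i(8)→19·(8−8)≡0=a; u(20)→19·(20−8)≡20=u; v(21)→19·(21−8)≡13=n; p(15)→19·(15−8)≡3=d; n(13)→19·(13−8)≡17=r; m(12)→19·(12−8)≡24=y (all mod 26).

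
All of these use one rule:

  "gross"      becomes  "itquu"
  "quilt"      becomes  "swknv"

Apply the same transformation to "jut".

Every letter moves 2 places later in the alphabet, wrapping around z→a.
Applying it to jut: j+2=l, u+2=w, t+2=v.

lwv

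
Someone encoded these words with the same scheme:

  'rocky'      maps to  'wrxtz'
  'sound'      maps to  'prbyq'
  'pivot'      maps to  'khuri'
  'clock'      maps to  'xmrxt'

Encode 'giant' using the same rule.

r(17)→w(22) and o(14)→r(17) fit y≡19x+11 (mod 26); the inverse of 19 mod 26 is 11. Treating letters as 0–25, the rule is x ↦ 19x + 11 (mod 26).
Applying it to giant: g(6)→19·6+11≡21=v; i(8)→19·8+11≡7=h; a(0)→19·0+11≡11=l; n(13)→19·13+11≡24=y; t(19)→19·19+11≡8=i (all mod 26).

vhlyi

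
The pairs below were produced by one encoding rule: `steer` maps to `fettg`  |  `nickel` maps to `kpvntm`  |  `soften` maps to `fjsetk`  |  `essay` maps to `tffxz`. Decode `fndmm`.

Each letter's alphabet position (a=0..z=25) is mapped through 25·x+23 mod 26 — an affine cipher.
Undoing it on fndmm: f(5)→25·(5−23)≡18=s; n(13)→25·(13−23)≡10=k; d(3)→25·(3−23)≡20=u; m(12)→25·(12−23)≡11=l; m(12)→25·(12−23)≡11=l (all mod 26).

skull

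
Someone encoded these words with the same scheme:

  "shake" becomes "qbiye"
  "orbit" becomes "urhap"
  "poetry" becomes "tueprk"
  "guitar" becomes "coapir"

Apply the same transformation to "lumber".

s(18)→q(16) and h(7)→b(1) fit y≡25x+8 (mod 26); the inverse of 25 mod 26 is 25. Each letter's alphabet position (a=0..z=25) is mapped through 25·x+8 mod 26 — an affine cipher.
On lumber: l(11)→25·11+8≡23=x; u(20)→25·20+8≡14=o; m(12)→25·12+8≡22=w; b(1)→25·1+8≡7=h; e(4)→25·4+8≡4=e; r(17)→25·17+8≡17=r (all mod 26).

xowher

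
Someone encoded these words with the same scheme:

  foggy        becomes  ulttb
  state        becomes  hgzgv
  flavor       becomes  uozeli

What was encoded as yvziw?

Letters are reflected about the middle of the alphabet (position → 25−position): Atbash.
Undoing it on yvziw: y↔b, v↔e, z↔a, i↔r, w↔d.

beard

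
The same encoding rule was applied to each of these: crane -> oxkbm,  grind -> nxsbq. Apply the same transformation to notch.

The output letters match the input read backwards, each shifted +10: crane reversed is enarc. The word is reversed, then every letter is shifted forward by 10.
On notch: reverse → hcton; then shift: h+10=r, c+10=m, t+10=d, o+10=y, n+10=x.

rmdyx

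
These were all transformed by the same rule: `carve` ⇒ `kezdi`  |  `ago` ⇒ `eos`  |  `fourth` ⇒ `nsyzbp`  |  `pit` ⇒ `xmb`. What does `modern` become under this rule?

The rule splits by letter class: vowels +4, consonants +8.
For modern: m(cons)+8=u, o(vowel)+4=s, d(cons)+8=l, e(vowel)+4=i, r(cons)+8=z, n(cons)+8=v.

uslizv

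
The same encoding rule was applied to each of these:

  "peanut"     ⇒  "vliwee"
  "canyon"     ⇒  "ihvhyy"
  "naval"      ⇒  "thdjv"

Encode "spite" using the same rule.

ywqco

In peanut: p→v is +6, e→l is +7, a→i is +8, n→w is +9 — the shift increases by 1 each position. Each letter shifts forward by (position + 6), i.e. 6, 7, 8, … — the shift grows by one for each successive letter.
Applying it to spite: s+6=y, p+7=w, i+8=q, t+9=c, e+10=o.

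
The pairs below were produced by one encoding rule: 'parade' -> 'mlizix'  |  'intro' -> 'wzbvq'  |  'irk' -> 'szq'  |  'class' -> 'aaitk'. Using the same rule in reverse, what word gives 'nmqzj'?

The output letters match the input read backwards, each shifted +8: parade reversed is edarap. The word is reversed, then every letter is shifted forward by 8.
Undoing it on nmqzj: shift back: n−8=f, m−8=e, q−8=i, z−8=r, j−8=b → feirb; then reverse → brief.

brief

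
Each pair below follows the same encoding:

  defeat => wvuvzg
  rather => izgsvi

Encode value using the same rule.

Each pair mirrors across the alphabet (d↔w, e↔v, f↔u): positions sum to 25. Each letter is replaced by its mirror in the alphabet: a↔z, b↔y, c↔x, and so on (the Atbash cipher).
For value: v↔e, a↔z, l↔o, u↔f, e↔v.

ezofv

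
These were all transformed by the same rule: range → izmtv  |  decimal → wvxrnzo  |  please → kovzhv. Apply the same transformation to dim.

Each pair mirrors across the alphabet (r↔i, a↔z, n↔m): positions sum to 25. Letters are reflected about the middle of the alphabet (position → 25−position): Atbash.
On dim: d↔w, i↔r, m↔n.

wrn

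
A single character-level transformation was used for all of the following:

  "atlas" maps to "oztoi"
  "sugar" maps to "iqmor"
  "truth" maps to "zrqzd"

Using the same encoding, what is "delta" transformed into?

netzo

a(0)→o(14) and t(19)→z(25) fit y≡17x+14 (mod 26); the inverse of 17 mod 26 is 23. Each letter's alphabet position (a=0..z=25) is mapped through 17·x+14 mod 26 — an affine cipher.
On delta: d(3)→17·3+14≡13=n; e(4)→17·4+14≡4=e; l(11)→17·11+14≡19=t; t(19)→17·19+14≡25=z; a(0)→17·0+14≡14=o (all mod 26).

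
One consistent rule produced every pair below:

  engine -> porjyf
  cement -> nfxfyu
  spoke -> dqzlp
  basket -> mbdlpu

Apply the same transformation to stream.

ducfln

It's a Vigenère-style cipher with numeric key [11,1]: position i shifts by key[i mod 2].
For stream: s+11=d, t+1=u, r+11=c, e+1=f, a+11=l, m+1=n.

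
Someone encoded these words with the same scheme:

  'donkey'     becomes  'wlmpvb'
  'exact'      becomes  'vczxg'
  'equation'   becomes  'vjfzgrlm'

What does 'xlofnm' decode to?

Each letter is replaced by its mirror in the alphabet: a↔z, b↔y, c↔x, and so on (the Atbash cipher).
Reversing it on xlofnm: x↔c, l↔o, o↔l, f↔u, n↔m, m↔n.

column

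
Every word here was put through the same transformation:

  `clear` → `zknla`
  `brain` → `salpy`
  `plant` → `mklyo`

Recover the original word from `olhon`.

taste

Each letter's alphabet position (a=0..z=25) is mapped through 7·x+11 mod 26 — an affine cipher.
Decoding olhon: o(14)→15·(14−11)≡19=t; l(11)→15·(11−11)≡0=a; h(7)→15·(7−11)≡18=s; o(14)→15·(14−11)≡19=t; n(13)→15·(13−11)≡4=e (all mod 26).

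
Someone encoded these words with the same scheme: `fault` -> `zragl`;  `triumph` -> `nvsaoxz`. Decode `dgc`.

wax

The output letters match the input read backwards, each shifted +6: fault reversed is tluaf. Read the word backwards and shift each letter +6.
Reversing it on dgc: shift back: d−6=x, g−6=a, c−6=w → xaw; then reverse → wax.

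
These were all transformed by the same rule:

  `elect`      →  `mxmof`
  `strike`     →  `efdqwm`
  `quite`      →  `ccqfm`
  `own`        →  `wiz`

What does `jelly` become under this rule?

vmxxk

The shift depends on letter class: consonant l→x is +12, but vowel e→m is +8. Two shifts are in play — +8 for a/e/i/o/u, +12 for every other letter.
Applying it to jelly: j(cons)+12=v, e(vowel)+8=m, l(cons)+12=x, l(cons)+12=x, y(cons)+12=k.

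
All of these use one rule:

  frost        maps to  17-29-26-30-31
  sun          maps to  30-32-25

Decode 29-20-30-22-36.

risky

f is letter #6 and maps to 17: an offset of 11. The number is (letter's place in the alphabet, a=1) + 11.
Decoding 29-20-30-22-36: 29→(29−11)÷1=18=r, 20→(20−11)÷1=9=i, 30→(30−11)÷1=19=s, 22→(22−11)÷1=11=k, 36→(36−11)÷1=25=y.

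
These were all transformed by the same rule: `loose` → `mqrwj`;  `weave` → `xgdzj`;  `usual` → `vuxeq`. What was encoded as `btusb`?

Each letter shifts forward by (position + 1), i.e. 1, 2, 3, … — the shift grows by one for each successive letter.
Undoing it on btusb: b−1=a, t−2=r, u−3=r, s−4=o, b−5=w.

arrow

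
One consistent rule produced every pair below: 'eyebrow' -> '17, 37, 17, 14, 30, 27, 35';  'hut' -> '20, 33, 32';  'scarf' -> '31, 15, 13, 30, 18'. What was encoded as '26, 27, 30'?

e is letter #5 and maps to 17: an offset of 12. Each letter is replaced by its alphabet position (a=1..z=26) + 12.
Undoing it on 26, 27, 30: 26→(26−12)÷1=14=n, 27→(27−12)÷1=15=o, 30→(30−12)÷1=18=r.

nor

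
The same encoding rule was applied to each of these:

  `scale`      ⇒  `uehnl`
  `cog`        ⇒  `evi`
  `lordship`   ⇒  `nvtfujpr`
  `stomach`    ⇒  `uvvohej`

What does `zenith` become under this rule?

The shift depends on letter class: consonant s→u is +2, but vowel a→h is +7. The rule splits by letter class: vowels +7, consonants +2.
For zenith: z(cons)+2=b, e(vowel)+7=l, n(cons)+2=p, i(vowel)+7=p, t(cons)+2=v, h(cons)+2=j.

blppvj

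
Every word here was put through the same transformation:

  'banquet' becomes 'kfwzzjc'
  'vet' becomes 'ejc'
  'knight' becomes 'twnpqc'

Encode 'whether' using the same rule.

Vowels shift forward by 5 and consonants shift forward by 9.
Applying it to whether: w(cons)+9=f, h(cons)+9=q, e(vowel)+5=j, t(cons)+9=c, h(cons)+9=q, e(vowel)+5=j, r(cons)+9=a.

fqjcqja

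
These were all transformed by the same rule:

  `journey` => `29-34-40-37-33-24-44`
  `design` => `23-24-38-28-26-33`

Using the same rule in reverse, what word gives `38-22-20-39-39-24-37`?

The number is (letter's place in the alphabet, a=1) + 19.
Reversing it on 38-22-20-39-39-24-37: 38→(38−19)÷1=19=s, 22→(22−19)÷1=3=c, 20→(20−19)÷1=1=a, 39→(39−19)÷1=20=t, 39→(39−19)÷1=20=t, 24→(24−19)÷1=5=e, 37→(37−19)÷1=18=r.

scatter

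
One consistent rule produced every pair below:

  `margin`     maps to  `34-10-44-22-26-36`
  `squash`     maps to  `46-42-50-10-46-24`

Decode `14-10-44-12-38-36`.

carbon

m(#13)→34 and a(#1)→10: differences scale by 2, so n = 2·pos + 8. With a=1..z=26, the number is 2·pos + 8.
Reversing it on 14-10-44-12-38-36: 14→(14−8)÷2=3=c, 10→(10−8)÷2=1=a, 44→(44−8)÷2=18=r, 12→(12−8)÷2=2=b, 38→(38−8)÷2=15=o, 36→(36−8)÷2=14=n.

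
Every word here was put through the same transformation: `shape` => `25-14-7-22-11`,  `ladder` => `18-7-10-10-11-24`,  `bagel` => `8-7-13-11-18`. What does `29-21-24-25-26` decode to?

s is letter #19 and maps to 25: an offset of 6. The number is (letter's place in the alphabet, a=1) + 6.
Undoing it on 29-21-24-25-26: 29→(29−6)÷1=23=w, 21→(21−6)÷1=15=o, 24→(24−6)÷1=18=r, 25→(25−6)÷1=19=s, 26→(26−6)÷1=20=t.

worst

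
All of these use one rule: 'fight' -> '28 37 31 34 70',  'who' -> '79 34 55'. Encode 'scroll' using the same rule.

67 19 64 55 46 46

With a=1..z=26, the number is 3·pos + 10.
On scroll: s=19→67, c=3→19, r=18→64, o=15→55, l=12→46, l=12→46.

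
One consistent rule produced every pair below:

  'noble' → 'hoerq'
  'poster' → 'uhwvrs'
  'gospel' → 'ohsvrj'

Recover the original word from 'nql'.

ink

The output letters match the input read backwards, each shifted +3: noble reversed is elbon. The word is reversed, then every letter is shifted forward by 3.
Undoing it on nql: shift back: n−3=k, q−3=n, l−3=i → kni; then reverse → ink.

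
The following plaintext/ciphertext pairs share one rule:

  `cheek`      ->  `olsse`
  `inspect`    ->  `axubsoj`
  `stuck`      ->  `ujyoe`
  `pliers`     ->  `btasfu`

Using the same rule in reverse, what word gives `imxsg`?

Each letter's alphabet position (a=0..z=25) is mapped through 15·x+10 mod 26 — an affine cipher.
Undoing it on imxsg: i(8)→7·(8−10)≡12=m; m(12)→7·(12−10)≡14=o; x(23)→7·(23−10)≡13=n; s(18)→7·(18−10)≡4=e; g(6)→7·(6−10)≡24=y (all mod 26).

money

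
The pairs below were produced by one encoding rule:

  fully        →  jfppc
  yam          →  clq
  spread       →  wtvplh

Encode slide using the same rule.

The shift depends on letter class: consonant f→j is +4, but vowel u→f is +11. Two shifts are in play — +11 for a/e/i/o/u, +4 for every other letter.
For slide: s(cons)+4=w, l(cons)+4=p, i(vowel)+11=t, d(cons)+4=h, e(vowel)+11=p.

wpthp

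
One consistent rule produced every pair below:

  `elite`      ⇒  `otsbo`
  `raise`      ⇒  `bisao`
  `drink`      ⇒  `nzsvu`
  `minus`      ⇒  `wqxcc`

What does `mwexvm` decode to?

couple

A repeating key of period 2 is used — shifts +10, +8 over and over.
Reversing it on mwexvm: m−10=c, w−8=o, e−10=u, x−8=p, v−10=l, m−8=e.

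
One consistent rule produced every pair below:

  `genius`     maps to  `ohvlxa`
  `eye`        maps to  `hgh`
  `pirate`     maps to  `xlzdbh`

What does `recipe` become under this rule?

zhklxh

Vowels shift forward by 3 and consonants shift forward by 8.
Applying it to recipe: r(cons)+8=z, e(vowel)+3=h, c(cons)+8=k, i(vowel)+3=l, p(cons)+8=x, e(vowel)+3=h.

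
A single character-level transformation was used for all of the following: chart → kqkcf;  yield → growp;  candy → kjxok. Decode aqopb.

sheep

In chart: c→k is +8, h→q is +9, a→k is +10, r→c is +11 — the shift increases by 1 each position. Each letter shifts forward by (position + 8), i.e. 8, 9, 10, … — the shift grows by one for each successive letter.
Reversing it on aqopb: a−8=s, q−9=h, o−10=e, p−11=e, b−12=p.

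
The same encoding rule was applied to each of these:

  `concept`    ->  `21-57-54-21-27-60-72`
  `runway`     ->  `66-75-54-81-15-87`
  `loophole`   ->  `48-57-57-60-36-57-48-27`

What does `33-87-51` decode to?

gym

c(#3)→21 and o(#15)→57: differences scale by 3, so n = 3·pos + 12. Each letter becomes 3×(its alphabet position, a=1..z=26) + 12.
Decoding 33-87-51: 33→(33−12)÷3=7=g, 87→(87−12)÷3=25=y, 51→(51−12)÷3=13=m.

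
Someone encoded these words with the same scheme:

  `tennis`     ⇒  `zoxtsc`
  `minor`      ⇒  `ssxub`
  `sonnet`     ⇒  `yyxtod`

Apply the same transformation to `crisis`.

ibsysc

A repeating key of period 3 is used — shifts +6, +10, +10 over and over.
Applying it to crisis: c+6=i, r+10=b, i+10=s, s+6=y, i+10=s, s+10=c.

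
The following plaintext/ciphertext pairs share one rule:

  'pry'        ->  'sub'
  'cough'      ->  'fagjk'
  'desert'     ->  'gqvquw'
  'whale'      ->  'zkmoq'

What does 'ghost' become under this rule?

The shift depends on letter class: consonant p→s is +3, but vowel o→a is +12. Two shifts are in play — +12 for a/e/i/o/u, +3 for every other letter.
For ghost: g(cons)+3=j, h(cons)+3=k, o(vowel)+12=a, s(cons)+3=v, t(cons)+3=w.

jkavw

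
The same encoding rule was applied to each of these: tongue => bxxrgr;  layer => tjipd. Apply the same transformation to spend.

ayoyp

In tongue: t→b is +8, o→x is +9, n→x is +10, g→r is +11 — the shift increases by 1 each position. Each letter shifts forward by (position + 8), i.e. 8, 9, 10, … — the shift grows by one for each successive letter.
Applying it to spend: s+8=a, p+9=y, e+10=o, n+11=y, d+12=p.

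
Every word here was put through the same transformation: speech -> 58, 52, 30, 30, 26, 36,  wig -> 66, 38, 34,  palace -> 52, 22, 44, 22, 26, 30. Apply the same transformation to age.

s(#19)→58 and p(#16)→52: differences scale by 2, so n = 2·pos + 20. With a=1..z=26, the number is 2·pos + 20.
On age: a=1→22, g=7→34, e=5→30.

22, 34, 30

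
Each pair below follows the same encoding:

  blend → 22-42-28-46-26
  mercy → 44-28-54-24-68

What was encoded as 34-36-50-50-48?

b(#2)→22 and l(#12)→42: differences scale by 2, so n = 2·pos + 18. With a=1..z=26, the number is 2·pos + 18.
Decoding 34-36-50-50-48: 34→(34−18)÷2=8=h, 36→(36−18)÷2=9=i, 50→(50−18)÷2=16=p, 50→(50−18)÷2=16=p, 48→(48−18)÷2=15=o.

hippo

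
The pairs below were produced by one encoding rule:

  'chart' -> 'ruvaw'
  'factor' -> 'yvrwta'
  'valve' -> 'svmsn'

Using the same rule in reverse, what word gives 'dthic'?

This is an affine cipher: with a=0,…,z=25, each position x becomes (11x+21) mod 26.
Reversing it on dthic: d(3)→19·(3−21)≡22=w; t(19)→19·(19−21)≡14=o; h(7)→19·(7−21)≡20=u; i(8)→19·(8−21)≡13=n; c(2)→19·(2−21)≡3=d (all mod 26).

wound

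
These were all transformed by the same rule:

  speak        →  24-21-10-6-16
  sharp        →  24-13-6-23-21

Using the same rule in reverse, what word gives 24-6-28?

saw

The number is (letter's place in the alphabet, a=1) + 5.
Reversing it on 24-6-28: 24→(24−5)÷1=19=s, 6→(6−5)÷1=1=a, 28→(28−5)÷1=23=w.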